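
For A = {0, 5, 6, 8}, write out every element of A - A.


A - A = {a - a' : a, a' ∈ A}.
Compute a - a' for each ordered pair (a, a'):
a = 0: 0-0=0, 0-5=-5, 0-6=-6, 0-8=-8
a = 5: 5-0=5, 5-5=0, 5-6=-1, 5-8=-3
a = 6: 6-0=6, 6-5=1, 6-6=0, 6-8=-2
a = 8: 8-0=8, 8-5=3, 8-6=2, 8-8=0
Collecting distinct values (and noting 0 appears from a-a):
A - A = {-8, -6, -5, -3, -2, -1, 0, 1, 2, 3, 5, 6, 8}
|A - A| = 13

A - A = {-8, -6, -5, -3, -2, -1, 0, 1, 2, 3, 5, 6, 8}


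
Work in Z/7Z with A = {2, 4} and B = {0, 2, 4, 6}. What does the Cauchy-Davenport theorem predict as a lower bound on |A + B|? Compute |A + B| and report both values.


Cauchy-Davenport: |A + B| ≥ min(p, |A| + |B| - 1) for A, B nonempty in Z/pZ.
|A| = 2, |B| = 4, p = 7.
CD lower bound = min(7, 2 + 4 - 1) = min(7, 5) = 5.
Compute A + B mod 7 directly:
a = 2: 2+0=2, 2+2=4, 2+4=6, 2+6=1
a = 4: 4+0=4, 4+2=6, 4+4=1, 4+6=3
A + B = {1, 2, 3, 4, 6}, so |A + B| = 5.
Verify: 5 ≥ 5? Yes ✓.

CD lower bound = 5, actual |A + B| = 5.


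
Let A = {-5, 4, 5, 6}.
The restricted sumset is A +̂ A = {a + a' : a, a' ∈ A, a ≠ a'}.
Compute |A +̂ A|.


Restricted sumset: A +̂ A = {a + a' : a ∈ A, a' ∈ A, a ≠ a'}.
Equivalently, take A + A and drop any sum 2a that is achievable ONLY as a + a for a ∈ A (i.e. sums representable only with equal summands).
Enumerate pairs (a, a') with a < a' (symmetric, so each unordered pair gives one sum; this covers all a ≠ a'):
  -5 + 4 = -1
  -5 + 5 = 0
  -5 + 6 = 1
  4 + 5 = 9
  4 + 6 = 10
  5 + 6 = 11
Collected distinct sums: {-1, 0, 1, 9, 10, 11}
|A +̂ A| = 6
(Reference bound: |A +̂ A| ≥ 2|A| - 3 for |A| ≥ 2, with |A| = 4 giving ≥ 5.)

|A +̂ A| = 6


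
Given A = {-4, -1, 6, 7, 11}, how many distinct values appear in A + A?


A + A = {a + a' : a, a' ∈ A}; |A| = 5.
General bounds: 2|A| - 1 ≤ |A + A| ≤ |A|(|A|+1)/2, i.e. 9 ≤ |A + A| ≤ 15.
Lower bound 2|A|-1 is attained iff A is an arithmetic progression.
Enumerate sums a + a' for a ≤ a' (symmetric, so this suffices):
a = -4: -4+-4=-8, -4+-1=-5, -4+6=2, -4+7=3, -4+11=7
a = -1: -1+-1=-2, -1+6=5, -1+7=6, -1+11=10
a = 6: 6+6=12, 6+7=13, 6+11=17
a = 7: 7+7=14, 7+11=18
a = 11: 11+11=22
Distinct sums: {-8, -5, -2, 2, 3, 5, 6, 7, 10, 12, 13, 14, 17, 18, 22}
|A + A| = 15

|A + A| = 15


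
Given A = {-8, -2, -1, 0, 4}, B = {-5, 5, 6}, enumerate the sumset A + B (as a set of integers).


A + B = {a + b : a ∈ A, b ∈ B}.
Enumerate all |A|·|B| = 5·3 = 15 pairs (a, b) and collect distinct sums.
a = -8: -8+-5=-13, -8+5=-3, -8+6=-2
a = -2: -2+-5=-7, -2+5=3, -2+6=4
a = -1: -1+-5=-6, -1+5=4, -1+6=5
a = 0: 0+-5=-5, 0+5=5, 0+6=6
a = 4: 4+-5=-1, 4+5=9, 4+6=10
Collecting distinct sums: A + B = {-13, -7, -6, -5, -3, -2, -1, 3, 4, 5, 6, 9, 10}
|A + B| = 13

A + B = {-13, -7, -6, -5, -3, -2, -1, 3, 4, 5, 6, 9, 10}


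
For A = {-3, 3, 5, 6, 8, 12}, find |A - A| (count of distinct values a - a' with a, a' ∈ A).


A - A = {a - a' : a, a' ∈ A}; |A| = 6.
Bounds: 2|A|-1 ≤ |A - A| ≤ |A|² - |A| + 1, i.e. 11 ≤ |A - A| ≤ 31.
Note: 0 ∈ A - A always (from a - a). The set is symmetric: if d ∈ A - A then -d ∈ A - A.
Enumerate nonzero differences d = a - a' with a > a' (then include -d):
Positive differences: {1, 2, 3, 4, 5, 6, 7, 8, 9, 11, 15}
Full difference set: {0} ∪ (positive diffs) ∪ (negative diffs).
|A - A| = 1 + 2·11 = 23 (matches direct enumeration: 23).

|A - A| = 23


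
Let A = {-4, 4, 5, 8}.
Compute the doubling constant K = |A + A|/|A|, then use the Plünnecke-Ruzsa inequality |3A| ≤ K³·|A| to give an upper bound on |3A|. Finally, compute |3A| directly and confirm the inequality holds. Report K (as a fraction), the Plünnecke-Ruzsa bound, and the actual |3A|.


|A| = 4.
Step 1: Compute A + A by enumerating all 16 pairs.
A + A = {-8, 0, 1, 4, 8, 9, 10, 12, 13, 16}, so |A + A| = 10.
Step 2: Doubling constant K = |A + A|/|A| = 10/4 = 10/4 ≈ 2.5000.
Step 3: Plünnecke-Ruzsa gives |3A| ≤ K³·|A| = (2.5000)³ · 4 ≈ 62.5000.
Step 4: Compute 3A = A + A + A directly by enumerating all triples (a,b,c) ∈ A³; |3A| = 19.
Step 5: Check 19 ≤ 62.5000? Yes ✓.

K = 10/4, Plünnecke-Ruzsa bound K³|A| ≈ 62.5000, |3A| = 19, inequality holds.


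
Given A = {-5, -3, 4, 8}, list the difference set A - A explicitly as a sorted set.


A - A = {a - a' : a, a' ∈ A}.
Compute a - a' for each ordered pair (a, a'):
a = -5: -5--5=0, -5--3=-2, -5-4=-9, -5-8=-13
a = -3: -3--5=2, -3--3=0, -3-4=-7, -3-8=-11
a = 4: 4--5=9, 4--3=7, 4-4=0, 4-8=-4
a = 8: 8--5=13, 8--3=11, 8-4=4, 8-8=0
Collecting distinct values (and noting 0 appears from a-a):
A - A = {-13, -11, -9, -7, -4, -2, 0, 2, 4, 7, 9, 11, 13}
|A - A| = 13

A - A = {-13, -11, -9, -7, -4, -2, 0, 2, 4, 7, 9, 11, 13}


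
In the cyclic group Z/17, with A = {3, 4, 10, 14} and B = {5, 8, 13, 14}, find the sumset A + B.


Work in Z/17Z: reduce every sum a + b modulo 17.
Enumerate all 16 pairs:
a = 3: 3+5=8, 3+8=11, 3+13=16, 3+14=0
a = 4: 4+5=9, 4+8=12, 4+13=0, 4+14=1
a = 10: 10+5=15, 10+8=1, 10+13=6, 10+14=7
a = 14: 14+5=2, 14+8=5, 14+13=10, 14+14=11
Distinct residues collected: {0, 1, 2, 5, 6, 7, 8, 9, 10, 11, 12, 15, 16}
|A + B| = 13 (out of 17 total residues).

A + B = {0, 1, 2, 5, 6, 7, 8, 9, 10, 11, 12, 15, 16}


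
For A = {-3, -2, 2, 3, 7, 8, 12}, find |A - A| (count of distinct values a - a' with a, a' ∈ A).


A - A = {a - a' : a, a' ∈ A}; |A| = 7.
Bounds: 2|A|-1 ≤ |A - A| ≤ |A|² - |A| + 1, i.e. 13 ≤ |A - A| ≤ 43.
Note: 0 ∈ A - A always (from a - a). The set is symmetric: if d ∈ A - A then -d ∈ A - A.
Enumerate nonzero differences d = a - a' with a > a' (then include -d):
Positive differences: {1, 4, 5, 6, 9, 10, 11, 14, 15}
Full difference set: {0} ∪ (positive diffs) ∪ (negative diffs).
|A - A| = 1 + 2·9 = 19 (matches direct enumeration: 19).

|A - A| = 19


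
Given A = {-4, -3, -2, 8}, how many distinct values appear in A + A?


A + A = {a + a' : a, a' ∈ A}; |A| = 4.
General bounds: 2|A| - 1 ≤ |A + A| ≤ |A|(|A|+1)/2, i.e. 7 ≤ |A + A| ≤ 10.
Lower bound 2|A|-1 is attained iff A is an arithmetic progression.
Enumerate sums a + a' for a ≤ a' (symmetric, so this suffices):
a = -4: -4+-4=-8, -4+-3=-7, -4+-2=-6, -4+8=4
a = -3: -3+-3=-6, -3+-2=-5, -3+8=5
a = -2: -2+-2=-4, -2+8=6
a = 8: 8+8=16
Distinct sums: {-8, -7, -6, -5, -4, 4, 5, 6, 16}
|A + A| = 9

|A + A| = 9


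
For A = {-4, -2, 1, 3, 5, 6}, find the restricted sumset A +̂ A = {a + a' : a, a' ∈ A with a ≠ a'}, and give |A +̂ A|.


Restricted sumset: A +̂ A = {a + a' : a ∈ A, a' ∈ A, a ≠ a'}.
Equivalently, take A + A and drop any sum 2a that is achievable ONLY as a + a for a ∈ A (i.e. sums representable only with equal summands).
Enumerate pairs (a, a') with a < a' (symmetric, so each unordered pair gives one sum; this covers all a ≠ a'):
  -4 + -2 = -6
  -4 + 1 = -3
  -4 + 3 = -1
  -4 + 5 = 1
  -4 + 6 = 2
  -2 + 1 = -1
  -2 + 3 = 1
  -2 + 5 = 3
  -2 + 6 = 4
  1 + 3 = 4
  1 + 5 = 6
  1 + 6 = 7
  3 + 5 = 8
  3 + 6 = 9
  5 + 6 = 11
Collected distinct sums: {-6, -3, -1, 1, 2, 3, 4, 6, 7, 8, 9, 11}
|A +̂ A| = 12
(Reference bound: |A +̂ A| ≥ 2|A| - 3 for |A| ≥ 2, with |A| = 6 giving ≥ 9.)

|A +̂ A| = 12


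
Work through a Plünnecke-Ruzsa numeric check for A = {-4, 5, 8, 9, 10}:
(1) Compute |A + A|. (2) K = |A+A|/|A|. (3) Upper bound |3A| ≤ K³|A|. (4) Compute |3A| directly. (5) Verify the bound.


|A| = 5.
Step 1: Compute A + A by enumerating all 25 pairs.
A + A = {-8, 1, 4, 5, 6, 10, 13, 14, 15, 16, 17, 18, 19, 20}, so |A + A| = 14.
Step 2: Doubling constant K = |A + A|/|A| = 14/5 = 14/5 ≈ 2.8000.
Step 3: Plünnecke-Ruzsa gives |3A| ≤ K³·|A| = (2.8000)³ · 5 ≈ 109.7600.
Step 4: Compute 3A = A + A + A directly by enumerating all triples (a,b,c) ∈ A³; |3A| = 27.
Step 5: Check 27 ≤ 109.7600? Yes ✓.

K = 14/5, Plünnecke-Ruzsa bound K³|A| ≈ 109.7600, |3A| = 27, inequality holds.


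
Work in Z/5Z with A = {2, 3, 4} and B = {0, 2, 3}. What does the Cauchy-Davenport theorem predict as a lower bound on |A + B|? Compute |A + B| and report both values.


Cauchy-Davenport: |A + B| ≥ min(p, |A| + |B| - 1) for A, B nonempty in Z/pZ.
|A| = 3, |B| = 3, p = 5.
CD lower bound = min(5, 3 + 3 - 1) = min(5, 5) = 5.
Compute A + B mod 5 directly:
a = 2: 2+0=2, 2+2=4, 2+3=0
a = 3: 3+0=3, 3+2=0, 3+3=1
a = 4: 4+0=4, 4+2=1, 4+3=2
A + B = {0, 1, 2, 3, 4}, so |A + B| = 5.
Verify: 5 ≥ 5? Yes ✓.

CD lower bound = 5, actual |A + B| = 5.


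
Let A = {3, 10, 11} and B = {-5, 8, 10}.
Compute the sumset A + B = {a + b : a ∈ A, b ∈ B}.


A + B = {a + b : a ∈ A, b ∈ B}.
Enumerate all |A|·|B| = 3·3 = 9 pairs (a, b) and collect distinct sums.
a = 3: 3+-5=-2, 3+8=11, 3+10=13
a = 10: 10+-5=5, 10+8=18, 10+10=20
a = 11: 11+-5=6, 11+8=19, 11+10=21
Collecting distinct sums: A + B = {-2, 5, 6, 11, 13, 18, 19, 20, 21}
|A + B| = 9

A + B = {-2, 5, 6, 11, 13, 18, 19, 20, 21}


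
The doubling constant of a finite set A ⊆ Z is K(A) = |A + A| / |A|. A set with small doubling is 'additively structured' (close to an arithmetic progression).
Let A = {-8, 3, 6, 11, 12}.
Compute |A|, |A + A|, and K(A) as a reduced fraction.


|A| = 5.
Compute A + A by enumerating all 25 pairs.
A + A = {-16, -5, -2, 3, 4, 6, 9, 12, 14, 15, 17, 18, 22, 23, 24}, so |A + A| = 15.
K = |A + A| / |A| = 15/5 = 3/1 ≈ 3.0000.
Reference: AP of size 5 gives K = 9/5 ≈ 1.8000; a fully generic set of size 5 gives K ≈ 3.0000.

|A| = 5, |A + A| = 15, K = 15/5 = 3/1.


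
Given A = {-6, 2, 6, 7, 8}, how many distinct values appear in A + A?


A + A = {a + a' : a, a' ∈ A}; |A| = 5.
General bounds: 2|A| - 1 ≤ |A + A| ≤ |A|(|A|+1)/2, i.e. 9 ≤ |A + A| ≤ 15.
Lower bound 2|A|-1 is attained iff A is an arithmetic progression.
Enumerate sums a + a' for a ≤ a' (symmetric, so this suffices):
a = -6: -6+-6=-12, -6+2=-4, -6+6=0, -6+7=1, -6+8=2
a = 2: 2+2=4, 2+6=8, 2+7=9, 2+8=10
a = 6: 6+6=12, 6+7=13, 6+8=14
a = 7: 7+7=14, 7+8=15
a = 8: 8+8=16
Distinct sums: {-12, -4, 0, 1, 2, 4, 8, 9, 10, 12, 13, 14, 15, 16}
|A + A| = 14

|A + A| = 14


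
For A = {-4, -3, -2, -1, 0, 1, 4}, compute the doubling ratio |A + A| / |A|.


|A| = 7.
Compute A + A by enumerating all 49 pairs.
A + A = {-8, -7, -6, -5, -4, -3, -2, -1, 0, 1, 2, 3, 4, 5, 8}, so |A + A| = 15.
K = |A + A| / |A| = 15/7 (already in lowest terms) ≈ 2.1429.
Reference: AP of size 7 gives K = 13/7 ≈ 1.8571; a fully generic set of size 7 gives K ≈ 4.0000.

|A| = 7, |A + A| = 15, K = 15/7.


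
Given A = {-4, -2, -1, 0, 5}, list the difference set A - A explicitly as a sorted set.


A - A = {a - a' : a, a' ∈ A}.
Compute a - a' for each ordered pair (a, a'):
a = -4: -4--4=0, -4--2=-2, -4--1=-3, -4-0=-4, -4-5=-9
a = -2: -2--4=2, -2--2=0, -2--1=-1, -2-0=-2, -2-5=-7
a = -1: -1--4=3, -1--2=1, -1--1=0, -1-0=-1, -1-5=-6
a = 0: 0--4=4, 0--2=2, 0--1=1, 0-0=0, 0-5=-5
a = 5: 5--4=9, 5--2=7, 5--1=6, 5-0=5, 5-5=0
Collecting distinct values (and noting 0 appears from a-a):
A - A = {-9, -7, -6, -5, -4, -3, -2, -1, 0, 1, 2, 3, 4, 5, 6, 7, 9}
|A - A| = 17

A - A = {-9, -7, -6, -5, -4, -3, -2, -1, 0, 1, 2, 3, 4, 5, 6, 7, 9}


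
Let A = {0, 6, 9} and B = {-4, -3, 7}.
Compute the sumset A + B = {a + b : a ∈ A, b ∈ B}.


A + B = {a + b : a ∈ A, b ∈ B}.
Enumerate all |A|·|B| = 3·3 = 9 pairs (a, b) and collect distinct sums.
a = 0: 0+-4=-4, 0+-3=-3, 0+7=7
a = 6: 6+-4=2, 6+-3=3, 6+7=13
a = 9: 9+-4=5, 9+-3=6, 9+7=16
Collecting distinct sums: A + B = {-4, -3, 2, 3, 5, 6, 7, 13, 16}
|A + B| = 9

A + B = {-4, -3, 2, 3, 5, 6, 7, 13, 16}


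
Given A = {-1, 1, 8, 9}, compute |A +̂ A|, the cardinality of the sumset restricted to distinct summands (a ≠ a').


Restricted sumset: A +̂ A = {a + a' : a ∈ A, a' ∈ A, a ≠ a'}.
Equivalently, take A + A and drop any sum 2a that is achievable ONLY as a + a for a ∈ A (i.e. sums representable only with equal summands).
Enumerate pairs (a, a') with a < a' (symmetric, so each unordered pair gives one sum; this covers all a ≠ a'):
  -1 + 1 = 0
  -1 + 8 = 7
  -1 + 9 = 8
  1 + 8 = 9
  1 + 9 = 10
  8 + 9 = 17
Collected distinct sums: {0, 7, 8, 9, 10, 17}
|A +̂ A| = 6
(Reference bound: |A +̂ A| ≥ 2|A| - 3 for |A| ≥ 2, with |A| = 4 giving ≥ 5.)

|A +̂ A| = 6


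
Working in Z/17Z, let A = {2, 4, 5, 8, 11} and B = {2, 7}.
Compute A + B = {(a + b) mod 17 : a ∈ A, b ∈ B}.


Work in Z/17Z: reduce every sum a + b modulo 17.
Enumerate all 10 pairs:
a = 2: 2+2=4, 2+7=9
a = 4: 4+2=6, 4+7=11
a = 5: 5+2=7, 5+7=12
a = 8: 8+2=10, 8+7=15
a = 11: 11+2=13, 11+7=1
Distinct residues collected: {1, 4, 6, 7, 9, 10, 11, 12, 13, 15}
|A + B| = 10 (out of 17 total residues).

A + B = {1, 4, 6, 7, 9, 10, 11, 12, 13, 15}


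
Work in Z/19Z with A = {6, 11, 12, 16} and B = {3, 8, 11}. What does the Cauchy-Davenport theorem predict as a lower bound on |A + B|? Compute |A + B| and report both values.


Cauchy-Davenport: |A + B| ≥ min(p, |A| + |B| - 1) for A, B nonempty in Z/pZ.
|A| = 4, |B| = 3, p = 19.
CD lower bound = min(19, 4 + 3 - 1) = min(19, 6) = 6.
Compute A + B mod 19 directly:
a = 6: 6+3=9, 6+8=14, 6+11=17
a = 11: 11+3=14, 11+8=0, 11+11=3
a = 12: 12+3=15, 12+8=1, 12+11=4
a = 16: 16+3=0, 16+8=5, 16+11=8
A + B = {0, 1, 3, 4, 5, 8, 9, 14, 15, 17}, so |A + B| = 10.
Verify: 10 ≥ 6? Yes ✓.

CD lower bound = 6, actual |A + B| = 10.


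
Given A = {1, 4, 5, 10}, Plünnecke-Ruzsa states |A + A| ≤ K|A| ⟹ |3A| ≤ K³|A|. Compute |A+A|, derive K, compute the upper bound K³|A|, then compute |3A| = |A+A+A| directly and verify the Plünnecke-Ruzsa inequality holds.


|A| = 4.
Step 1: Compute A + A by enumerating all 16 pairs.
A + A = {2, 5, 6, 8, 9, 10, 11, 14, 15, 20}, so |A + A| = 10.
Step 2: Doubling constant K = |A + A|/|A| = 10/4 = 10/4 ≈ 2.5000.
Step 3: Plünnecke-Ruzsa gives |3A| ≤ K³·|A| = (2.5000)³ · 4 ≈ 62.5000.
Step 4: Compute 3A = A + A + A directly by enumerating all triples (a,b,c) ∈ A³; |3A| = 18.
Step 5: Check 18 ≤ 62.5000? Yes ✓.

K = 10/4, Plünnecke-Ruzsa bound K³|A| ≈ 62.5000, |3A| = 18, inequality holds.


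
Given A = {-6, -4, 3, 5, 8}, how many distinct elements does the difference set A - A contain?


A - A = {a - a' : a, a' ∈ A}; |A| = 5.
Bounds: 2|A|-1 ≤ |A - A| ≤ |A|² - |A| + 1, i.e. 9 ≤ |A - A| ≤ 21.
Note: 0 ∈ A - A always (from a - a). The set is symmetric: if d ∈ A - A then -d ∈ A - A.
Enumerate nonzero differences d = a - a' with a > a' (then include -d):
Positive differences: {2, 3, 5, 7, 9, 11, 12, 14}
Full difference set: {0} ∪ (positive diffs) ∪ (negative diffs).
|A - A| = 1 + 2·8 = 17 (matches direct enumeration: 17).

|A - A| = 17


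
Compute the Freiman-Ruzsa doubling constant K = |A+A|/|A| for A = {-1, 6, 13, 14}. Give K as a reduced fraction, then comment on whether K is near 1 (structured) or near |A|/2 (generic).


|A| = 4.
Compute A + A by enumerating all 16 pairs.
A + A = {-2, 5, 12, 13, 19, 20, 26, 27, 28}, so |A + A| = 9.
K = |A + A| / |A| = 9/4 (already in lowest terms) ≈ 2.2500.
Reference: AP of size 4 gives K = 7/4 ≈ 1.7500; a fully generic set of size 4 gives K ≈ 2.5000.

|A| = 4, |A + A| = 9, K = 9/4.


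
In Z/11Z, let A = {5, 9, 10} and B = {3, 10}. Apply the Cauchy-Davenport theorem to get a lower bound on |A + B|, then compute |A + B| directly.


Cauchy-Davenport: |A + B| ≥ min(p, |A| + |B| - 1) for A, B nonempty in Z/pZ.
|A| = 3, |B| = 2, p = 11.
CD lower bound = min(11, 3 + 2 - 1) = min(11, 4) = 4.
Compute A + B mod 11 directly:
a = 5: 5+3=8, 5+10=4
a = 9: 9+3=1, 9+10=8
a = 10: 10+3=2, 10+10=9
A + B = {1, 2, 4, 8, 9}, so |A + B| = 5.
Verify: 5 ≥ 4? Yes ✓.

CD lower bound = 4, actual |A + B| = 5.


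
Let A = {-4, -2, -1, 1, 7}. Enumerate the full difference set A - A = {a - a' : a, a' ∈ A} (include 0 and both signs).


A - A = {a - a' : a, a' ∈ A}.
Compute a - a' for each ordered pair (a, a'):
a = -4: -4--4=0, -4--2=-2, -4--1=-3, -4-1=-5, -4-7=-11
a = -2: -2--4=2, -2--2=0, -2--1=-1, -2-1=-3, -2-7=-9
a = -1: -1--4=3, -1--2=1, -1--1=0, -1-1=-2, -1-7=-8
a = 1: 1--4=5, 1--2=3, 1--1=2, 1-1=0, 1-7=-6
a = 7: 7--4=11, 7--2=9, 7--1=8, 7-1=6, 7-7=0
Collecting distinct values (and noting 0 appears from a-a):
A - A = {-11, -9, -8, -6, -5, -3, -2, -1, 0, 1, 2, 3, 5, 6, 8, 9, 11}
|A - A| = 17

A - A = {-11, -9, -8, -6, -5, -3, -2, -1, 0, 1, 2, 3, 5, 6, 8, 9, 11}


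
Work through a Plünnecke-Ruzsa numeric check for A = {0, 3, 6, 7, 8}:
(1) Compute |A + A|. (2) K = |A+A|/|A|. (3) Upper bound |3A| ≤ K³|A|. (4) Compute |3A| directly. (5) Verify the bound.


|A| = 5.
Step 1: Compute A + A by enumerating all 25 pairs.
A + A = {0, 3, 6, 7, 8, 9, 10, 11, 12, 13, 14, 15, 16}, so |A + A| = 13.
Step 2: Doubling constant K = |A + A|/|A| = 13/5 = 13/5 ≈ 2.6000.
Step 3: Plünnecke-Ruzsa gives |3A| ≤ K³·|A| = (2.6000)³ · 5 ≈ 87.8800.
Step 4: Compute 3A = A + A + A directly by enumerating all triples (a,b,c) ∈ A³; |3A| = 21.
Step 5: Check 21 ≤ 87.8800? Yes ✓.

K = 13/5, Plünnecke-Ruzsa bound K³|A| ≈ 87.8800, |3A| = 21, inequality holds.


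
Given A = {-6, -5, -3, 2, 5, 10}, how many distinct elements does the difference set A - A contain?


A - A = {a - a' : a, a' ∈ A}; |A| = 6.
Bounds: 2|A|-1 ≤ |A - A| ≤ |A|² - |A| + 1, i.e. 11 ≤ |A - A| ≤ 31.
Note: 0 ∈ A - A always (from a - a). The set is symmetric: if d ∈ A - A then -d ∈ A - A.
Enumerate nonzero differences d = a - a' with a > a' (then include -d):
Positive differences: {1, 2, 3, 5, 7, 8, 10, 11, 13, 15, 16}
Full difference set: {0} ∪ (positive diffs) ∪ (negative diffs).
|A - A| = 1 + 2·11 = 23 (matches direct enumeration: 23).

|A - A| = 23


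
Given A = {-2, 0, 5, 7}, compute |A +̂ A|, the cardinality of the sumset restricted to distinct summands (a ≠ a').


Restricted sumset: A +̂ A = {a + a' : a ∈ A, a' ∈ A, a ≠ a'}.
Equivalently, take A + A and drop any sum 2a that is achievable ONLY as a + a for a ∈ A (i.e. sums representable only with equal summands).
Enumerate pairs (a, a') with a < a' (symmetric, so each unordered pair gives one sum; this covers all a ≠ a'):
  -2 + 0 = -2
  -2 + 5 = 3
  -2 + 7 = 5
  0 + 5 = 5
  0 + 7 = 7
  5 + 7 = 12
Collected distinct sums: {-2, 3, 5, 7, 12}
|A +̂ A| = 5
(Reference bound: |A +̂ A| ≥ 2|A| - 3 for |A| ≥ 2, with |A| = 4 giving ≥ 5.)

|A +̂ A| = 5


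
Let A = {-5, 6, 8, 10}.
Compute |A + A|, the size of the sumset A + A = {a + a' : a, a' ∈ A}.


A + A = {a + a' : a, a' ∈ A}; |A| = 4.
General bounds: 2|A| - 1 ≤ |A + A| ≤ |A|(|A|+1)/2, i.e. 7 ≤ |A + A| ≤ 10.
Lower bound 2|A|-1 is attained iff A is an arithmetic progression.
Enumerate sums a + a' for a ≤ a' (symmetric, so this suffices):
a = -5: -5+-5=-10, -5+6=1, -5+8=3, -5+10=5
a = 6: 6+6=12, 6+8=14, 6+10=16
a = 8: 8+8=16, 8+10=18
a = 10: 10+10=20
Distinct sums: {-10, 1, 3, 5, 12, 14, 16, 18, 20}
|A + A| = 9

|A + A| = 9


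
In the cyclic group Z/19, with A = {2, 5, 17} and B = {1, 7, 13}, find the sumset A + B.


Work in Z/19Z: reduce every sum a + b modulo 19.
Enumerate all 9 pairs:
a = 2: 2+1=3, 2+7=9, 2+13=15
a = 5: 5+1=6, 5+7=12, 5+13=18
a = 17: 17+1=18, 17+7=5, 17+13=11
Distinct residues collected: {3, 5, 6, 9, 11, 12, 15, 18}
|A + B| = 8 (out of 19 total residues).

A + B = {3, 5, 6, 9, 11, 12, 15, 18}


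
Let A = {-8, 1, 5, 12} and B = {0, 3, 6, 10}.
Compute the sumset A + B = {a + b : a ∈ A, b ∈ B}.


A + B = {a + b : a ∈ A, b ∈ B}.
Enumerate all |A|·|B| = 4·4 = 16 pairs (a, b) and collect distinct sums.
a = -8: -8+0=-8, -8+3=-5, -8+6=-2, -8+10=2
a = 1: 1+0=1, 1+3=4, 1+6=7, 1+10=11
a = 5: 5+0=5, 5+3=8, 5+6=11, 5+10=15
a = 12: 12+0=12, 12+3=15, 12+6=18, 12+10=22
Collecting distinct sums: A + B = {-8, -5, -2, 1, 2, 4, 5, 7, 8, 11, 12, 15, 18, 22}
|A + B| = 14

A + B = {-8, -5, -2, 1, 2, 4, 5, 7, 8, 11, 12, 15, 18, 22}


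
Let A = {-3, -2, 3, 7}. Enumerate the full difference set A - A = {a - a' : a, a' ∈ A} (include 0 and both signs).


A - A = {a - a' : a, a' ∈ A}.
Compute a - a' for each ordered pair (a, a'):
a = -3: -3--3=0, -3--2=-1, -3-3=-6, -3-7=-10
a = -2: -2--3=1, -2--2=0, -2-3=-5, -2-7=-9
a = 3: 3--3=6, 3--2=5, 3-3=0, 3-7=-4
a = 7: 7--3=10, 7--2=9, 7-3=4, 7-7=0
Collecting distinct values (and noting 0 appears from a-a):
A - A = {-10, -9, -6, -5, -4, -1, 0, 1, 4, 5, 6, 9, 10}
|A - A| = 13

A - A = {-10, -9, -6, -5, -4, -1, 0, 1, 4, 5, 6, 9, 10}


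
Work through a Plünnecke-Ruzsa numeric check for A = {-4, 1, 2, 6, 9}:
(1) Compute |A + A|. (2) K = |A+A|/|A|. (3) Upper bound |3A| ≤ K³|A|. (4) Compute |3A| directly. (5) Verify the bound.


|A| = 5.
Step 1: Compute A + A by enumerating all 25 pairs.
A + A = {-8, -3, -2, 2, 3, 4, 5, 7, 8, 10, 11, 12, 15, 18}, so |A + A| = 14.
Step 2: Doubling constant K = |A + A|/|A| = 14/5 = 14/5 ≈ 2.8000.
Step 3: Plünnecke-Ruzsa gives |3A| ≤ K³·|A| = (2.8000)³ · 5 ≈ 109.7600.
Step 4: Compute 3A = A + A + A directly by enumerating all triples (a,b,c) ∈ A³; |3A| = 27.
Step 5: Check 27 ≤ 109.7600? Yes ✓.

K = 14/5, Plünnecke-Ruzsa bound K³|A| ≈ 109.7600, |3A| = 27, inequality holds.


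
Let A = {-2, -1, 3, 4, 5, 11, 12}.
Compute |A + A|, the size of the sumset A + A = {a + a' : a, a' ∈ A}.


A + A = {a + a' : a, a' ∈ A}; |A| = 7.
General bounds: 2|A| - 1 ≤ |A + A| ≤ |A|(|A|+1)/2, i.e. 13 ≤ |A + A| ≤ 28.
Lower bound 2|A|-1 is attained iff A is an arithmetic progression.
Enumerate sums a + a' for a ≤ a' (symmetric, so this suffices):
a = -2: -2+-2=-4, -2+-1=-3, -2+3=1, -2+4=2, -2+5=3, -2+11=9, -2+12=10
a = -1: -1+-1=-2, -1+3=2, -1+4=3, -1+5=4, -1+11=10, -1+12=11
a = 3: 3+3=6, 3+4=7, 3+5=8, 3+11=14, 3+12=15
a = 4: 4+4=8, 4+5=9, 4+11=15, 4+12=16
a = 5: 5+5=10, 5+11=16, 5+12=17
a = 11: 11+11=22, 11+12=23
a = 12: 12+12=24
Distinct sums: {-4, -3, -2, 1, 2, 3, 4, 6, 7, 8, 9, 10, 11, 14, 15, 16, 17, 22, 23, 24}
|A + A| = 20

|A + A| = 20


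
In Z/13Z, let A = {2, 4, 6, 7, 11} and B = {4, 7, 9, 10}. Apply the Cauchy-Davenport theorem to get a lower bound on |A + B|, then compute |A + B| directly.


Cauchy-Davenport: |A + B| ≥ min(p, |A| + |B| - 1) for A, B nonempty in Z/pZ.
|A| = 5, |B| = 4, p = 13.
CD lower bound = min(13, 5 + 4 - 1) = min(13, 8) = 8.
Compute A + B mod 13 directly:
a = 2: 2+4=6, 2+7=9, 2+9=11, 2+10=12
a = 4: 4+4=8, 4+7=11, 4+9=0, 4+10=1
a = 6: 6+4=10, 6+7=0, 6+9=2, 6+10=3
a = 7: 7+4=11, 7+7=1, 7+9=3, 7+10=4
a = 11: 11+4=2, 11+7=5, 11+9=7, 11+10=8
A + B = {0, 1, 2, 3, 4, 5, 6, 7, 8, 9, 10, 11, 12}, so |A + B| = 13.
Verify: 13 ≥ 8? Yes ✓.

CD lower bound = 8, actual |A + B| = 13.


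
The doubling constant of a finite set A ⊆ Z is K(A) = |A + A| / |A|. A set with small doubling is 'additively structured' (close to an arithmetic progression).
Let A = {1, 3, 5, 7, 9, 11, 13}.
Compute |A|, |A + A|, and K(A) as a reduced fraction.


|A| = 7.
Compute A + A by enumerating all 49 pairs.
A + A = {2, 4, 6, 8, 10, 12, 14, 16, 18, 20, 22, 24, 26}, so |A + A| = 13.
K = |A + A| / |A| = 13/7 (already in lowest terms) ≈ 1.8571.
Reference: AP of size 7 gives K = 13/7 ≈ 1.8571; a fully generic set of size 7 gives K ≈ 4.0000.

|A| = 7, |A + A| = 13, K = 13/7.


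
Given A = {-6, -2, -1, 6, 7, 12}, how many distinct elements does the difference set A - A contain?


A - A = {a - a' : a, a' ∈ A}; |A| = 6.
Bounds: 2|A|-1 ≤ |A - A| ≤ |A|² - |A| + 1, i.e. 11 ≤ |A - A| ≤ 31.
Note: 0 ∈ A - A always (from a - a). The set is symmetric: if d ∈ A - A then -d ∈ A - A.
Enumerate nonzero differences d = a - a' with a > a' (then include -d):
Positive differences: {1, 4, 5, 6, 7, 8, 9, 12, 13, 14, 18}
Full difference set: {0} ∪ (positive diffs) ∪ (negative diffs).
|A - A| = 1 + 2·11 = 23 (matches direct enumeration: 23).

|A - A| = 23


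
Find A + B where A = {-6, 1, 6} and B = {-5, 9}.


A + B = {a + b : a ∈ A, b ∈ B}.
Enumerate all |A|·|B| = 3·2 = 6 pairs (a, b) and collect distinct sums.
a = -6: -6+-5=-11, -6+9=3
a = 1: 1+-5=-4, 1+9=10
a = 6: 6+-5=1, 6+9=15
Collecting distinct sums: A + B = {-11, -4, 1, 3, 10, 15}
|A + B| = 6

A + B = {-11, -4, 1, 3, 10, 15}


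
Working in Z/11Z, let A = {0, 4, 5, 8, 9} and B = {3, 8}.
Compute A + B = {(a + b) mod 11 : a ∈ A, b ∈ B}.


Work in Z/11Z: reduce every sum a + b modulo 11.
Enumerate all 10 pairs:
a = 0: 0+3=3, 0+8=8
a = 4: 4+3=7, 4+8=1
a = 5: 5+3=8, 5+8=2
a = 8: 8+3=0, 8+8=5
a = 9: 9+3=1, 9+8=6
Distinct residues collected: {0, 1, 2, 3, 5, 6, 7, 8}
|A + B| = 8 (out of 11 total residues).

A + B = {0, 1, 2, 3, 5, 6, 7, 8}


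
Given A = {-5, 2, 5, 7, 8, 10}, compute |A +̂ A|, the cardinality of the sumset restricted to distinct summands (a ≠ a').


Restricted sumset: A +̂ A = {a + a' : a ∈ A, a' ∈ A, a ≠ a'}.
Equivalently, take A + A and drop any sum 2a that is achievable ONLY as a + a for a ∈ A (i.e. sums representable only with equal summands).
Enumerate pairs (a, a') with a < a' (symmetric, so each unordered pair gives one sum; this covers all a ≠ a'):
  -5 + 2 = -3
  -5 + 5 = 0
  -5 + 7 = 2
  -5 + 8 = 3
  -5 + 10 = 5
  2 + 5 = 7
  2 + 7 = 9
  2 + 8 = 10
  2 + 10 = 12
  5 + 7 = 12
  5 + 8 = 13
  5 + 10 = 15
  7 + 8 = 15
  7 + 10 = 17
  8 + 10 = 18
Collected distinct sums: {-3, 0, 2, 3, 5, 7, 9, 10, 12, 13, 15, 17, 18}
|A +̂ A| = 13
(Reference bound: |A +̂ A| ≥ 2|A| - 3 for |A| ≥ 2, with |A| = 6 giving ≥ 9.)

|A +̂ A| = 13


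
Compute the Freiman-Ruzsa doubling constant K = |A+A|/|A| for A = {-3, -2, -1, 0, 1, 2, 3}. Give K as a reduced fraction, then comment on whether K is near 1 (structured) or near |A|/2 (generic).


|A| = 7.
Compute A + A by enumerating all 49 pairs.
A + A = {-6, -5, -4, -3, -2, -1, 0, 1, 2, 3, 4, 5, 6}, so |A + A| = 13.
K = |A + A| / |A| = 13/7 (already in lowest terms) ≈ 1.8571.
Reference: AP of size 7 gives K = 13/7 ≈ 1.8571; a fully generic set of size 7 gives K ≈ 4.0000.

|A| = 7, |A + A| = 13, K = 13/7.


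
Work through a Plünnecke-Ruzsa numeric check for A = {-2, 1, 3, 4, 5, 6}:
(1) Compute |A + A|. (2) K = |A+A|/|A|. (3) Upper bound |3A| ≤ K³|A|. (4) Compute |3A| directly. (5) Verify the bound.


|A| = 6.
Step 1: Compute A + A by enumerating all 36 pairs.
A + A = {-4, -1, 1, 2, 3, 4, 5, 6, 7, 8, 9, 10, 11, 12}, so |A + A| = 14.
Step 2: Doubling constant K = |A + A|/|A| = 14/6 = 14/6 ≈ 2.3333.
Step 3: Plünnecke-Ruzsa gives |3A| ≤ K³·|A| = (2.3333)³ · 6 ≈ 76.2222.
Step 4: Compute 3A = A + A + A directly by enumerating all triples (a,b,c) ∈ A³; |3A| = 22.
Step 5: Check 22 ≤ 76.2222? Yes ✓.

K = 14/6, Plünnecke-Ruzsa bound K³|A| ≈ 76.2222, |3A| = 22, inequality holds.


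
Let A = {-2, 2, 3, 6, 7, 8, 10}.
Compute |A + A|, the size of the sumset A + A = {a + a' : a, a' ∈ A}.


A + A = {a + a' : a, a' ∈ A}; |A| = 7.
General bounds: 2|A| - 1 ≤ |A + A| ≤ |A|(|A|+1)/2, i.e. 13 ≤ |A + A| ≤ 28.
Lower bound 2|A|-1 is attained iff A is an arithmetic progression.
Enumerate sums a + a' for a ≤ a' (symmetric, so this suffices):
a = -2: -2+-2=-4, -2+2=0, -2+3=1, -2+6=4, -2+7=5, -2+8=6, -2+10=8
a = 2: 2+2=4, 2+3=5, 2+6=8, 2+7=9, 2+8=10, 2+10=12
a = 3: 3+3=6, 3+6=9, 3+7=10, 3+8=11, 3+10=13
a = 6: 6+6=12, 6+7=13, 6+8=14, 6+10=16
a = 7: 7+7=14, 7+8=15, 7+10=17
a = 8: 8+8=16, 8+10=18
a = 10: 10+10=20
Distinct sums: {-4, 0, 1, 4, 5, 6, 8, 9, 10, 11, 12, 13, 14, 15, 16, 17, 18, 20}
|A + A| = 18

|A + A| = 18


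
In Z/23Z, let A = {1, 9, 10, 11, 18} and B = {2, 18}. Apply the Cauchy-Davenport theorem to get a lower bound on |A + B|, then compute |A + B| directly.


Cauchy-Davenport: |A + B| ≥ min(p, |A| + |B| - 1) for A, B nonempty in Z/pZ.
|A| = 5, |B| = 2, p = 23.
CD lower bound = min(23, 5 + 2 - 1) = min(23, 6) = 6.
Compute A + B mod 23 directly:
a = 1: 1+2=3, 1+18=19
a = 9: 9+2=11, 9+18=4
a = 10: 10+2=12, 10+18=5
a = 11: 11+2=13, 11+18=6
a = 18: 18+2=20, 18+18=13
A + B = {3, 4, 5, 6, 11, 12, 13, 19, 20}, so |A + B| = 9.
Verify: 9 ≥ 6? Yes ✓.

CD lower bound = 6, actual |A + B| = 9.


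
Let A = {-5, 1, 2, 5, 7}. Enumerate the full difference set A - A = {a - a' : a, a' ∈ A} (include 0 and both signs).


A - A = {a - a' : a, a' ∈ A}.
Compute a - a' for each ordered pair (a, a'):
a = -5: -5--5=0, -5-1=-6, -5-2=-7, -5-5=-10, -5-7=-12
a = 1: 1--5=6, 1-1=0, 1-2=-1, 1-5=-4, 1-7=-6
a = 2: 2--5=7, 2-1=1, 2-2=0, 2-5=-3, 2-7=-5
a = 5: 5--5=10, 5-1=4, 5-2=3, 5-5=0, 5-7=-2
a = 7: 7--5=12, 7-1=6, 7-2=5, 7-5=2, 7-7=0
Collecting distinct values (and noting 0 appears from a-a):
A - A = {-12, -10, -7, -6, -5, -4, -3, -2, -1, 0, 1, 2, 3, 4, 5, 6, 7, 10, 12}
|A - A| = 19

A - A = {-12, -10, -7, -6, -5, -4, -3, -2, -1, 0, 1, 2, 3, 4, 5, 6, 7, 10, 12}


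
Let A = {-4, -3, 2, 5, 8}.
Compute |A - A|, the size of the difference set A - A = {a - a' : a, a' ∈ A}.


A - A = {a - a' : a, a' ∈ A}; |A| = 5.
Bounds: 2|A|-1 ≤ |A - A| ≤ |A|² - |A| + 1, i.e. 9 ≤ |A - A| ≤ 21.
Note: 0 ∈ A - A always (from a - a). The set is symmetric: if d ∈ A - A then -d ∈ A - A.
Enumerate nonzero differences d = a - a' with a > a' (then include -d):
Positive differences: {1, 3, 5, 6, 8, 9, 11, 12}
Full difference set: {0} ∪ (positive diffs) ∪ (negative diffs).
|A - A| = 1 + 2·8 = 17 (matches direct enumeration: 17).

|A - A| = 17


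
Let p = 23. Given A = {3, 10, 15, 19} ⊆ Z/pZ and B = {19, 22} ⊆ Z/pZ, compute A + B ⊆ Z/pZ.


Work in Z/23Z: reduce every sum a + b modulo 23.
Enumerate all 8 pairs:
a = 3: 3+19=22, 3+22=2
a = 10: 10+19=6, 10+22=9
a = 15: 15+19=11, 15+22=14
a = 19: 19+19=15, 19+22=18
Distinct residues collected: {2, 6, 9, 11, 14, 15, 18, 22}
|A + B| = 8 (out of 23 total residues).

A + B = {2, 6, 9, 11, 14, 15, 18, 22}


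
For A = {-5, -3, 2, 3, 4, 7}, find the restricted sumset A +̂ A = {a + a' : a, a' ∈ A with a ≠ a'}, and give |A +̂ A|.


Restricted sumset: A +̂ A = {a + a' : a ∈ A, a' ∈ A, a ≠ a'}.
Equivalently, take A + A and drop any sum 2a that is achievable ONLY as a + a for a ∈ A (i.e. sums representable only with equal summands).
Enumerate pairs (a, a') with a < a' (symmetric, so each unordered pair gives one sum; this covers all a ≠ a'):
  -5 + -3 = -8
  -5 + 2 = -3
  -5 + 3 = -2
  -5 + 4 = -1
  -5 + 7 = 2
  -3 + 2 = -1
  -3 + 3 = 0
  -3 + 4 = 1
  -3 + 7 = 4
  2 + 3 = 5
  2 + 4 = 6
  2 + 7 = 9
  3 + 4 = 7
  3 + 7 = 10
  4 + 7 = 11
Collected distinct sums: {-8, -3, -2, -1, 0, 1, 2, 4, 5, 6, 7, 9, 10, 11}
|A +̂ A| = 14
(Reference bound: |A +̂ A| ≥ 2|A| - 3 for |A| ≥ 2, with |A| = 6 giving ≥ 9.)

|A +̂ A| = 14


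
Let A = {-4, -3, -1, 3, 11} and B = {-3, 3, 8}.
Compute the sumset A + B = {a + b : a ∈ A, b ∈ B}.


A + B = {a + b : a ∈ A, b ∈ B}.
Enumerate all |A|·|B| = 5·3 = 15 pairs (a, b) and collect distinct sums.
a = -4: -4+-3=-7, -4+3=-1, -4+8=4
a = -3: -3+-3=-6, -3+3=0, -3+8=5
a = -1: -1+-3=-4, -1+3=2, -1+8=7
a = 3: 3+-3=0, 3+3=6, 3+8=11
a = 11: 11+-3=8, 11+3=14, 11+8=19
Collecting distinct sums: A + B = {-7, -6, -4, -1, 0, 2, 4, 5, 6, 7, 8, 11, 14, 19}
|A + B| = 14

A + B = {-7, -6, -4, -1, 0, 2, 4, 5, 6, 7, 8, 11, 14, 19}


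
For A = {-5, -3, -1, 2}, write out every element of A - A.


A - A = {a - a' : a, a' ∈ A}.
Compute a - a' for each ordered pair (a, a'):
a = -5: -5--5=0, -5--3=-2, -5--1=-4, -5-2=-7
a = -3: -3--5=2, -3--3=0, -3--1=-2, -3-2=-5
a = -1: -1--5=4, -1--3=2, -1--1=0, -1-2=-3
a = 2: 2--5=7, 2--3=5, 2--1=3, 2-2=0
Collecting distinct values (and noting 0 appears from a-a):
A - A = {-7, -5, -4, -3, -2, 0, 2, 3, 4, 5, 7}
|A - A| = 11

A - A = {-7, -5, -4, -3, -2, 0, 2, 3, 4, 5, 7}


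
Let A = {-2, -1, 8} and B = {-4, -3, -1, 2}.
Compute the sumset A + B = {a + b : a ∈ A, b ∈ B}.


A + B = {a + b : a ∈ A, b ∈ B}.
Enumerate all |A|·|B| = 3·4 = 12 pairs (a, b) and collect distinct sums.
a = -2: -2+-4=-6, -2+-3=-5, -2+-1=-3, -2+2=0
a = -1: -1+-4=-5, -1+-3=-4, -1+-1=-2, -1+2=1
a = 8: 8+-4=4, 8+-3=5, 8+-1=7, 8+2=10
Collecting distinct sums: A + B = {-6, -5, -4, -3, -2, 0, 1, 4, 5, 7, 10}
|A + B| = 11

A + B = {-6, -5, -4, -3, -2, 0, 1, 4, 5, 7, 10}


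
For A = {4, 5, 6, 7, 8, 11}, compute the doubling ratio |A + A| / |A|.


|A| = 6.
Compute A + A by enumerating all 36 pairs.
A + A = {8, 9, 10, 11, 12, 13, 14, 15, 16, 17, 18, 19, 22}, so |A + A| = 13.
K = |A + A| / |A| = 13/6 (already in lowest terms) ≈ 2.1667.
Reference: AP of size 6 gives K = 11/6 ≈ 1.8333; a fully generic set of size 6 gives K ≈ 3.5000.

|A| = 6, |A + A| = 13, K = 13/6.


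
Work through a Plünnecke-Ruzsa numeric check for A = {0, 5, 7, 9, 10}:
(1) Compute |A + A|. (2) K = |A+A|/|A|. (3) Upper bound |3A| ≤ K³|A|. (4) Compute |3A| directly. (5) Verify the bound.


|A| = 5.
Step 1: Compute A + A by enumerating all 25 pairs.
A + A = {0, 5, 7, 9, 10, 12, 14, 15, 16, 17, 18, 19, 20}, so |A + A| = 13.
Step 2: Doubling constant K = |A + A|/|A| = 13/5 = 13/5 ≈ 2.6000.
Step 3: Plünnecke-Ruzsa gives |3A| ≤ K³·|A| = (2.6000)³ · 5 ≈ 87.8800.
Step 4: Compute 3A = A + A + A directly by enumerating all triples (a,b,c) ∈ A³; |3A| = 23.
Step 5: Check 23 ≤ 87.8800? Yes ✓.

K = 13/5, Plünnecke-Ruzsa bound K³|A| ≈ 87.8800, |3A| = 23, inequality holds.


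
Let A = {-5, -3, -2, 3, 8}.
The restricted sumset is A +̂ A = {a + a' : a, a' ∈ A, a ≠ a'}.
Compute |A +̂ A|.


Restricted sumset: A +̂ A = {a + a' : a ∈ A, a' ∈ A, a ≠ a'}.
Equivalently, take A + A and drop any sum 2a that is achievable ONLY as a + a for a ∈ A (i.e. sums representable only with equal summands).
Enumerate pairs (a, a') with a < a' (symmetric, so each unordered pair gives one sum; this covers all a ≠ a'):
  -5 + -3 = -8
  -5 + -2 = -7
  -5 + 3 = -2
  -5 + 8 = 3
  -3 + -2 = -5
  -3 + 3 = 0
  -3 + 8 = 5
  -2 + 3 = 1
  -2 + 8 = 6
  3 + 8 = 11
Collected distinct sums: {-8, -7, -5, -2, 0, 1, 3, 5, 6, 11}
|A +̂ A| = 10
(Reference bound: |A +̂ A| ≥ 2|A| - 3 for |A| ≥ 2, with |A| = 5 giving ≥ 7.)

|A +̂ A| = 10


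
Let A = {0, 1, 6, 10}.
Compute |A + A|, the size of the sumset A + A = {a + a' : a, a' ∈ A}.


A + A = {a + a' : a, a' ∈ A}; |A| = 4.
General bounds: 2|A| - 1 ≤ |A + A| ≤ |A|(|A|+1)/2, i.e. 7 ≤ |A + A| ≤ 10.
Lower bound 2|A|-1 is attained iff A is an arithmetic progression.
Enumerate sums a + a' for a ≤ a' (symmetric, so this suffices):
a = 0: 0+0=0, 0+1=1, 0+6=6, 0+10=10
a = 1: 1+1=2, 1+6=7, 1+10=11
a = 6: 6+6=12, 6+10=16
a = 10: 10+10=20
Distinct sums: {0, 1, 2, 6, 7, 10, 11, 12, 16, 20}
|A + A| = 10

|A + A| = 10


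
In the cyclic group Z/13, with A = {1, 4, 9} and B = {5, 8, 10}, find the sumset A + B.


Work in Z/13Z: reduce every sum a + b modulo 13.
Enumerate all 9 pairs:
a = 1: 1+5=6, 1+8=9, 1+10=11
a = 4: 4+5=9, 4+8=12, 4+10=1
a = 9: 9+5=1, 9+8=4, 9+10=6
Distinct residues collected: {1, 4, 6, 9, 11, 12}
|A + B| = 6 (out of 13 total residues).

A + B = {1, 4, 6, 9, 11, 12}


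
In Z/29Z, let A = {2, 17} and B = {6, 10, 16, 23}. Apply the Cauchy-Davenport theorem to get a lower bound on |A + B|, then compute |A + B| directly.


Cauchy-Davenport: |A + B| ≥ min(p, |A| + |B| - 1) for A, B nonempty in Z/pZ.
|A| = 2, |B| = 4, p = 29.
CD lower bound = min(29, 2 + 4 - 1) = min(29, 5) = 5.
Compute A + B mod 29 directly:
a = 2: 2+6=8, 2+10=12, 2+16=18, 2+23=25
a = 17: 17+6=23, 17+10=27, 17+16=4, 17+23=11
A + B = {4, 8, 11, 12, 18, 23, 25, 27}, so |A + B| = 8.
Verify: 8 ≥ 5? Yes ✓.

CD lower bound = 5, actual |A + B| = 8.


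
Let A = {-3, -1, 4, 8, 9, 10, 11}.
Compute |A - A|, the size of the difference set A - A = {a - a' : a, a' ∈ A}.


A - A = {a - a' : a, a' ∈ A}; |A| = 7.
Bounds: 2|A|-1 ≤ |A - A| ≤ |A|² - |A| + 1, i.e. 13 ≤ |A - A| ≤ 43.
Note: 0 ∈ A - A always (from a - a). The set is symmetric: if d ∈ A - A then -d ∈ A - A.
Enumerate nonzero differences d = a - a' with a > a' (then include -d):
Positive differences: {1, 2, 3, 4, 5, 6, 7, 9, 10, 11, 12, 13, 14}
Full difference set: {0} ∪ (positive diffs) ∪ (negative diffs).
|A - A| = 1 + 2·13 = 27 (matches direct enumeration: 27).

|A - A| = 27


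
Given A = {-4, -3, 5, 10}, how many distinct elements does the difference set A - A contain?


A - A = {a - a' : a, a' ∈ A}; |A| = 4.
Bounds: 2|A|-1 ≤ |A - A| ≤ |A|² - |A| + 1, i.e. 7 ≤ |A - A| ≤ 13.
Note: 0 ∈ A - A always (from a - a). The set is symmetric: if d ∈ A - A then -d ∈ A - A.
Enumerate nonzero differences d = a - a' with a > a' (then include -d):
Positive differences: {1, 5, 8, 9, 13, 14}
Full difference set: {0} ∪ (positive diffs) ∪ (negative diffs).
|A - A| = 1 + 2·6 = 13 (matches direct enumeration: 13).

|A - A| = 13


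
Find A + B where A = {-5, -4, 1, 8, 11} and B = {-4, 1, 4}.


A + B = {a + b : a ∈ A, b ∈ B}.
Enumerate all |A|·|B| = 5·3 = 15 pairs (a, b) and collect distinct sums.
a = -5: -5+-4=-9, -5+1=-4, -5+4=-1
a = -4: -4+-4=-8, -4+1=-3, -4+4=0
a = 1: 1+-4=-3, 1+1=2, 1+4=5
a = 8: 8+-4=4, 8+1=9, 8+4=12
a = 11: 11+-4=7, 11+1=12, 11+4=15
Collecting distinct sums: A + B = {-9, -8, -4, -3, -1, 0, 2, 4, 5, 7, 9, 12, 15}
|A + B| = 13

A + B = {-9, -8, -4, -3, -1, 0, 2, 4, 5, 7, 9, 12, 15}


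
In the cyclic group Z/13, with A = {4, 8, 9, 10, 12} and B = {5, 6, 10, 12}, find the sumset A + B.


Work in Z/13Z: reduce every sum a + b modulo 13.
Enumerate all 20 pairs:
a = 4: 4+5=9, 4+6=10, 4+10=1, 4+12=3
a = 8: 8+5=0, 8+6=1, 8+10=5, 8+12=7
a = 9: 9+5=1, 9+6=2, 9+10=6, 9+12=8
a = 10: 10+5=2, 10+6=3, 10+10=7, 10+12=9
a = 12: 12+5=4, 12+6=5, 12+10=9, 12+12=11
Distinct residues collected: {0, 1, 2, 3, 4, 5, 6, 7, 8, 9, 10, 11}
|A + B| = 12 (out of 13 total residues).

A + B = {0, 1, 2, 3, 4, 5, 6, 7, 8, 9, 10, 11}


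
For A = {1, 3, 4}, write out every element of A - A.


A - A = {a - a' : a, a' ∈ A}.
Compute a - a' for each ordered pair (a, a'):
a = 1: 1-1=0, 1-3=-2, 1-4=-3
a = 3: 3-1=2, 3-3=0, 3-4=-1
a = 4: 4-1=3, 4-3=1, 4-4=0
Collecting distinct values (and noting 0 appears from a-a):
A - A = {-3, -2, -1, 0, 1, 2, 3}
|A - A| = 7

A - A = {-3, -2, -1, 0, 1, 2, 3}


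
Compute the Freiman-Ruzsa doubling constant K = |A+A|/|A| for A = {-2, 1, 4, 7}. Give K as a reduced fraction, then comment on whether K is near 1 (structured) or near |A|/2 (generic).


|A| = 4.
Compute A + A by enumerating all 16 pairs.
A + A = {-4, -1, 2, 5, 8, 11, 14}, so |A + A| = 7.
K = |A + A| / |A| = 7/4 (already in lowest terms) ≈ 1.7500.
Reference: AP of size 4 gives K = 7/4 ≈ 1.7500; a fully generic set of size 4 gives K ≈ 2.5000.

|A| = 4, |A + A| = 7, K = 7/4.


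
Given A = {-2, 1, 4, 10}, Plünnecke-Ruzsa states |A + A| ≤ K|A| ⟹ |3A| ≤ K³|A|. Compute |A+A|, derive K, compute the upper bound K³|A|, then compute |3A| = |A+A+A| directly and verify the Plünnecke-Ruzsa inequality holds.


|A| = 4.
Step 1: Compute A + A by enumerating all 16 pairs.
A + A = {-4, -1, 2, 5, 8, 11, 14, 20}, so |A + A| = 8.
Step 2: Doubling constant K = |A + A|/|A| = 8/4 = 8/4 ≈ 2.0000.
Step 3: Plünnecke-Ruzsa gives |3A| ≤ K³·|A| = (2.0000)³ · 4 ≈ 32.0000.
Step 4: Compute 3A = A + A + A directly by enumerating all triples (a,b,c) ∈ A³; |3A| = 12.
Step 5: Check 12 ≤ 32.0000? Yes ✓.

K = 8/4, Plünnecke-Ruzsa bound K³|A| ≈ 32.0000, |3A| = 12, inequality holds.


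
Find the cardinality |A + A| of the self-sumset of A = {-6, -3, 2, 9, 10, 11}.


A + A = {a + a' : a, a' ∈ A}; |A| = 6.
General bounds: 2|A| - 1 ≤ |A + A| ≤ |A|(|A|+1)/2, i.e. 11 ≤ |A + A| ≤ 21.
Lower bound 2|A|-1 is attained iff A is an arithmetic progression.
Enumerate sums a + a' for a ≤ a' (symmetric, so this suffices):
a = -6: -6+-6=-12, -6+-3=-9, -6+2=-4, -6+9=3, -6+10=4, -6+11=5
a = -3: -3+-3=-6, -3+2=-1, -3+9=6, -3+10=7, -3+11=8
a = 2: 2+2=4, 2+9=11, 2+10=12, 2+11=13
a = 9: 9+9=18, 9+10=19, 9+11=20
a = 10: 10+10=20, 10+11=21
a = 11: 11+11=22
Distinct sums: {-12, -9, -6, -4, -1, 3, 4, 5, 6, 7, 8, 11, 12, 13, 18, 19, 20, 21, 22}
|A + A| = 19

|A + A| = 19


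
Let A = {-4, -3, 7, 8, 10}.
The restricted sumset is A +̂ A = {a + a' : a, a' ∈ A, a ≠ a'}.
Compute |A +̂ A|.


Restricted sumset: A +̂ A = {a + a' : a ∈ A, a' ∈ A, a ≠ a'}.
Equivalently, take A + A and drop any sum 2a that is achievable ONLY as a + a for a ∈ A (i.e. sums representable only with equal summands).
Enumerate pairs (a, a') with a < a' (symmetric, so each unordered pair gives one sum; this covers all a ≠ a'):
  -4 + -3 = -7
  -4 + 7 = 3
  -4 + 8 = 4
  -4 + 10 = 6
  -3 + 7 = 4
  -3 + 8 = 5
  -3 + 10 = 7
  7 + 8 = 15
  7 + 10 = 17
  8 + 10 = 18
Collected distinct sums: {-7, 3, 4, 5, 6, 7, 15, 17, 18}
|A +̂ A| = 9
(Reference bound: |A +̂ A| ≥ 2|A| - 3 for |A| ≥ 2, with |A| = 5 giving ≥ 7.)

|A +̂ A| = 9
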